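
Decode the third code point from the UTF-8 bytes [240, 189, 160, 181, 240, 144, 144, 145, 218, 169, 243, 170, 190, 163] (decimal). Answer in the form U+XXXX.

U+06A9

Offset 0: leading byte 0xF0 = 11110000 → 4-byte char #1 = F0 BD A0 B5.
Offset 4: leading byte 0xF0 = 11110000 → 4-byte char #2 = F0 90 90 91.
Offset 8: leading byte 0xDA = 11011010 → 2-byte char #3 = DA A9.
Leading byte 0xDA = 11011010 matches 110xxxxx → 2-byte sequence.
Byte 1: 0xDA = 11011010, payload 11010 (5 bits).
Byte 2: 0xA9 = 10101001 (10xxxxxx ✓), payload 101001.
Concatenate: 11010101001 = 0x6A9 (11 bits → U+06A9).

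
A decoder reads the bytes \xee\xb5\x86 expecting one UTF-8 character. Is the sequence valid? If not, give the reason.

valid

Leading byte 0xEE = 11101110 → 3-byte form.
Continuation bytes 0xB5=10110101, 0x86=10000110 all match 10xxxxxx.
Decoded value 0xED46 is ≥ 0x800 (shortest form) and not a surrogate.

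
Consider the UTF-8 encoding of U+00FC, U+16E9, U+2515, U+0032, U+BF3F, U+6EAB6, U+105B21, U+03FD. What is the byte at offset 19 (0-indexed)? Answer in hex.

0xA1

U+00FC → 2-byte form C3 BC at offsets 0–1.
U+16E9 → 3-byte form E1 9B A9 at offsets 2–4.
U+2515 → 3-byte form E2 94 95 at offsets 5–7.
U+0032 → 1-byte form 32 at offsets 8–8.
U+BF3F → 3-byte form EB BC BF at offsets 9–11.
U+6EAB6 → 4-byte form F1 AE AA B6 at offsets 12–15.
U+105B21 → 4-byte form F4 85 AC A1 at offsets 16–19.
Offset 19 falls in char 7's range; it's byte 4 of F4 85 AC A1 = 0xA1.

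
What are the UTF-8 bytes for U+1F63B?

F0 9F 98 BB

U+1F63B = 0x1F63B = 128571 decimal. In range U+10000–U+10FFFF → 4-byte form: 11110xxx 10xxxxxx 10xxxxxx 10xxxxxx.
Binary (21 bits): 000011111011000111011.
Split 3+6+6+6: 000 | 011111 | 011000 | 111011.
Byte 1: 11110000 = 0xF0.
Byte 2: 10011111 = 0x9F.
Byte 3: 10011000 = 0x98.
Byte 4: 10111011 = 0xBB.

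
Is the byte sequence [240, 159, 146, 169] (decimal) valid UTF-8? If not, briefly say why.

valid

Leading byte 0xF0 = 11110000 → 4-byte form.
Continuation bytes 0x9F=10011111, 0x92=10010010, 0xA9=10101001 all match 10xxxxxx.
Decoded value 0x1F4A9 is ≥ 0x10000 (shortest form) and not a surrogate.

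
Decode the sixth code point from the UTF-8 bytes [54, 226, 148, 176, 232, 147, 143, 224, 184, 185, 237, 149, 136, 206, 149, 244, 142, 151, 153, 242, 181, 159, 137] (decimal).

U+0395

Offset 0: leading byte 0x36 = 00110110 → 1-byte char #1 = 36.
Offset 1: leading byte 0xE2 = 11100010 → 3-byte char #2 = E2 94 B0.
Offset 4: leading byte 0xE8 = 11101000 → 3-byte char #3 = E8 93 8F.
Offset 7: leading byte 0xE0 = 11100000 → 3-byte char #4 = E0 B8 B9.
Offset 10: leading byte 0xED = 11101101 → 3-byte char #5 = ED 95 88.
Offset 13: leading byte 0xCE = 11001110 → 2-byte char #6 = CE 95.
Leading byte 0xCE = 11001110 matches 110xxxxx → 2-byte sequence.
Byte 1: 0xCE = 11001110, payload 01110 (5 bits).
Byte 2: 0x95 = 10010101 (10xxxxxx ✓), payload 010101.
Concatenate: 01110010101 = 0x395 (11 bits → U+0395).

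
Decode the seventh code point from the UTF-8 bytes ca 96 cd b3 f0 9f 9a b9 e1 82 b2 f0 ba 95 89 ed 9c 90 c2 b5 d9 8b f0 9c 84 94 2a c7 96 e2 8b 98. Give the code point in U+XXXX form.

Offset 0: leading byte 0xCA = 11001010 → 2-byte char #1 = CA 96.
Offset 2: leading byte 0xCD = 11001101 → 2-byte char #2 = CD B3.
Offset 4: leading byte 0xF0 = 11110000 → 4-byte char #3 = F0 9F 9A B9.
Offset 8: leading byte 0xE1 = 11100001 → 3-byte char #4 = E1 82 B2.
Offset 11: leading byte 0xF0 = 11110000 → 4-byte char #5 = F0 BA 95 89.
Offset 15: leading byte 0xED = 11101101 → 3-byte char #6 = ED 9C 90.
Offset 18: leading byte 0xC2 = 11000010 → 2-byte char #7 = C2 B5.
Leading byte 0xC2 = 11000010 matches 110xxxxx → 2-byte sequence.
Byte 1: 0xC2 = 11000010, payload 00010 (5 bits).
Byte 2: 0xB5 = 10110101 (10xxxxxx ✓), payload 110101.
Concatenate: 00010110101 = 0xB5 (11 bits → U+00B5).

U+00B5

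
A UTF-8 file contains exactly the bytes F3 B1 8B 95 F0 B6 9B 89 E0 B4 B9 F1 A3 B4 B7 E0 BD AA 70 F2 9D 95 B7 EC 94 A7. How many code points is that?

8

Byte at offset 0: 0xF3 = 11110011 → 4-byte char (#1). Advance 4.
Byte at offset 4: 0xF0 = 11110000 → 4-byte char (#2). Advance 4.
Byte at offset 8: 0xE0 = 11100000 → 3-byte char (#3). Advance 3.
Byte at offset 11: 0xF1 = 11110001 → 4-byte char (#4). Advance 4.
Byte at offset 15: 0xE0 = 11100000 → 3-byte char (#5). Advance 3.
Byte at offset 18: 0x70 = 01110000 → 1-byte char (#6). Advance 1.
Byte at offset 19: 0xF2 = 11110010 → 4-byte char (#7). Advance 4.
Byte at offset 23: 0xEC = 11101100 → 3-byte char (#8). Advance 3.
Reached end at offset 26 after 8 code points.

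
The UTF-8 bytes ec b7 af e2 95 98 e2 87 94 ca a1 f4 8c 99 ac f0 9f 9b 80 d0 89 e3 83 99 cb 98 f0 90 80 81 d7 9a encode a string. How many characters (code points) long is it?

Byte at offset 0: 0xEC = 11101100 → 3-byte char (#1). Advance 3.
Byte at offset 3: 0xE2 = 11100010 → 3-byte char (#2). Advance 3.
Byte at offset 6: 0xE2 = 11100010 → 3-byte char (#3). Advance 3.
Byte at offset 9: 0xCA = 11001010 → 2-byte char (#4). Advance 2.
Byte at offset 11: 0xF4 = 11110100 → 4-byte char (#5). Advance 4.
Byte at offset 15: 0xF0 = 11110000 → 4-byte char (#6). Advance 4.
Byte at offset 19: 0xD0 = 11010000 → 2-byte char (#7). Advance 2.
Byte at offset 21: 0xE3 = 11100011 → 3-byte char (#8). Advance 3.
Byte at offset 24: 0xCB = 11001011 → 2-byte char (#9). Advance 2.
Byte at offset 26: 0xF0 = 11110000 → 4-byte char (#10). Advance 4.
Byte at offset 30: 0xD7 = 11010111 → 2-byte char (#11). Advance 2.
Reached end at offset 32 after 11 code points.

11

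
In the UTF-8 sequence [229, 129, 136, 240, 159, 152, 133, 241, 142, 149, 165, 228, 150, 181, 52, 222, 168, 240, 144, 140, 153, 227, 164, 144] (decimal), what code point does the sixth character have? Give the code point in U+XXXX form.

U+07A8

Offset 0: leading byte 0xE5 = 11100101 → 3-byte char #1 = E5 81 88.
Offset 3: leading byte 0xF0 = 11110000 → 4-byte char #2 = F0 9F 98 85.
Offset 7: leading byte 0xF1 = 11110001 → 4-byte char #3 = F1 8E 95 A5.
Offset 11: leading byte 0xE4 = 11100100 → 3-byte char #4 = E4 96 B5.
Offset 14: leading byte 0x34 = 00110100 → 1-byte char #5 = 34.
Offset 15: leading byte 0xDE = 11011110 → 2-byte char #6 = DE A8.
Leading byte 0xDE = 11011110 matches 110xxxxx → 2-byte sequence.
Byte 1: 0xDE = 11011110, payload 11110 (5 bits).
Byte 2: 0xA8 = 10101000 (10xxxxxx ✓), payload 101000.
Concatenate: 11110101000 = 0x7A8 (11 bits → U+07A8).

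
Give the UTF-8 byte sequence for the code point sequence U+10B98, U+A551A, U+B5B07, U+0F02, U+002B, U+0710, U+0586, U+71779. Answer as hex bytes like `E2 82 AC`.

U+10B98: 4-byte form → F0 90 AE 98.
U+A551A: 4-byte form → F2 A5 94 9A.
U+B5B07: 4-byte form → F2 B5 AC 87.
U+0F02: 3-byte form → E0 BC 82.
U+002B: 1-byte form → 2B.
U+0710: 2-byte form → DC 90.
U+0586: 2-byte form → D6 86.
U+71779: 4-byte form → F1 B1 9D B9.
Concatenated (24 bytes): F0 90 AE 98 F2 A5 94 9A F2 B5 AC 87 E0 BC 82 2B DC 90 D6 86 F1 B1 9D B9.

F0 90 AE 98 F2 A5 94 9A F2 B5 AC 87 E0 BC 82 2B DC 90 D6 86 F1 B1 9D B9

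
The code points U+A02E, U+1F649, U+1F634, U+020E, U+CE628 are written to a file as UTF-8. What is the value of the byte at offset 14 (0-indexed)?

0x8E

U+A02E → 3-byte form EA 80 AE at offsets 0–2.
U+1F649 → 4-byte form F0 9F 99 89 at offsets 3–6.
U+1F634 → 4-byte form F0 9F 98 B4 at offsets 7–10.
U+020E → 2-byte form C8 8E at offsets 11–12.
U+CE628 → 4-byte form F3 8E 98 A8 at offsets 13–16.
Offset 14 falls in char 5's range; it's byte 2 of F3 8E 98 A8 = 0x8E.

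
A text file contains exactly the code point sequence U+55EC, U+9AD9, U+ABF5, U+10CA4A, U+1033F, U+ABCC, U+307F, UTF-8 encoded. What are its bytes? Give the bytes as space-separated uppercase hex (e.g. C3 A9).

U+55EC: 3-byte form → E5 97 AC.
U+9AD9: 3-byte form → E9 AB 99.
U+ABF5: 3-byte form → EA AF B5.
U+10CA4A: 4-byte form → F4 8C A9 8A.
U+1033F: 4-byte form → F0 90 8C BF.
U+ABCC: 3-byte form → EA AF 8C.
U+307F: 3-byte form → E3 81 BF.
Concatenated (23 bytes): E5 97 AC E9 AB 99 EA AF B5 F4 8C A9 8A F0 90 8C BF EA AF 8C E3 81 BF.

E5 97 AC E9 AB 99 EA AF B5 F4 8C A9 8A F0 90 8C BF EA AF 8C E3 81 BF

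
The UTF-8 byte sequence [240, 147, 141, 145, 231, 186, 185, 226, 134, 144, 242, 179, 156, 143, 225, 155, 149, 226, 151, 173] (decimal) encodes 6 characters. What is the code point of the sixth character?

Offset 0: leading byte 0xF0 = 11110000 → 4-byte char #1 = F0 93 8D 91.
Offset 4: leading byte 0xE7 = 11100111 → 3-byte char #2 = E7 BA B9.
Offset 7: leading byte 0xE2 = 11100010 → 3-byte char #3 = E2 86 90.
Offset 10: leading byte 0xF2 = 11110010 → 4-byte char #4 = F2 B3 9C 8F.
Offset 14: leading byte 0xE1 = 11100001 → 3-byte char #5 = E1 9B 95.
Offset 17: leading byte 0xE2 = 11100010 → 3-byte char #6 = E2 97 AD.
Leading byte 0xE2 = 11100010 matches 1110xxxx → 3-byte sequence.
Byte 1: 0xE2 = 11100010, payload 0010 (4 bits).
Byte 2: 0x97 = 10010111 (10xxxxxx ✓), payload 010111.
Byte 3: 0xAD = 10101101 (10xxxxxx ✓), payload 101101.
Concatenate: 0010010111101101 = 0x25ED (16 bits → U+25ED).

U+25ED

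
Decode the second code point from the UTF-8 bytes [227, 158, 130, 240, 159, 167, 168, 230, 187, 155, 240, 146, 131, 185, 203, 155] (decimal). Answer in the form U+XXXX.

U+1F9E8

Offset 0: leading byte 0xE3 = 11100011 → 3-byte char #1 = E3 9E 82.
Offset 3: leading byte 0xF0 = 11110000 → 4-byte char #2 = F0 9F A7 A8.
Leading byte 0xF0 = 11110000 matches 11110xxx → 4-byte sequence.
Byte 1: 0xF0 = 11110000, payload 000 (3 bits).
Byte 2: 0x9F = 10011111 (10xxxxxx ✓), payload 011111.
Byte 3: 0xA7 = 10100111 (10xxxxxx ✓), payload 100111.
Byte 4: 0xA8 = 10101000 (10xxxxxx ✓), payload 101000.
Concatenate: 000011111100111101000 = 0x1F9E8 (21 bits → U+1F9E8).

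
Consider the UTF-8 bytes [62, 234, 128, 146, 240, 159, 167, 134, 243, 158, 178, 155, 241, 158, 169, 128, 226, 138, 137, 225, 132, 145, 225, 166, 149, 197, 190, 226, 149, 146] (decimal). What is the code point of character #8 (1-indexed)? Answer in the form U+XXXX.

Offset 0: leading byte 0x3E = 00111110 → 1-byte char #1 = 3E.
Offset 1: leading byte 0xEA = 11101010 → 3-byte char #2 = EA 80 92.
Offset 4: leading byte 0xF0 = 11110000 → 4-byte char #3 = F0 9F A7 86.
Offset 8: leading byte 0xF3 = 11110011 → 4-byte char #4 = F3 9E B2 9B.
Offset 12: leading byte 0xF1 = 11110001 → 4-byte char #5 = F1 9E A9 80.
Offset 16: leading byte 0xE2 = 11100010 → 3-byte char #6 = E2 8A 89.
Offset 19: leading byte 0xE1 = 11100001 → 3-byte char #7 = E1 84 91.
Offset 22: leading byte 0xE1 = 11100001 → 3-byte char #8 = E1 A6 95.
Leading byte 0xE1 = 11100001 matches 1110xxxx → 3-byte sequence.
Byte 1: 0xE1 = 11100001, payload 0001 (4 bits).
Byte 2: 0xA6 = 10100110 (10xxxxxx ✓), payload 100110.
Byte 3: 0x95 = 10010101 (10xxxxxx ✓), payload 010101.
Concatenate: 0001100110010101 = 0x1995 (16 bits → U+1995).

U+1995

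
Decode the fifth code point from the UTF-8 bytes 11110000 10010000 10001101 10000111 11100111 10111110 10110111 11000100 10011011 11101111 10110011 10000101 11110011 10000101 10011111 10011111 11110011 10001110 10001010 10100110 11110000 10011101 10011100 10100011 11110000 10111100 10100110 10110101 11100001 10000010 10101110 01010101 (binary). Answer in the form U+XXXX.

Offset 0: leading byte 0xF0 = 11110000 → 4-byte char #1 = F0 90 8D 87.
Offset 4: leading byte 0xE7 = 11100111 → 3-byte char #2 = E7 BE B7.
Offset 7: leading byte 0xC4 = 11000100 → 2-byte char #3 = C4 9B.
Offset 9: leading byte 0xEF = 11101111 → 3-byte char #4 = EF B3 85.
Offset 12: leading byte 0xF3 = 11110011 → 4-byte char #5 = F3 85 9F 9F.
Leading byte 0xF3 = 11110011 matches 11110xxx → 4-byte sequence.
Byte 1: 0xF3 = 11110011, payload 011 (3 bits).
Byte 2: 0x85 = 10000101 (10xxxxxx ✓), payload 000101.
Byte 3: 0x9F = 10011111 (10xxxxxx ✓), payload 011111.
Byte 4: 0x9F = 10011111 (10xxxxxx ✓), payload 011111.
Concatenate: 011000101011111011111 = 0xC57DF (21 bits → U+C57DF).

U+C57DF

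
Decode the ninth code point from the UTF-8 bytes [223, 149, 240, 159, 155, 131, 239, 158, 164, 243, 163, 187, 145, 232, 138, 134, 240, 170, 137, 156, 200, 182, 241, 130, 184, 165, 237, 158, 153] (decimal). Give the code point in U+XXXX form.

Offset 0: leading byte 0xDF = 11011111 → 2-byte char #1 = DF 95.
Offset 2: leading byte 0xF0 = 11110000 → 4-byte char #2 = F0 9F 9B 83.
Offset 6: leading byte 0xEF = 11101111 → 3-byte char #3 = EF 9E A4.
Offset 9: leading byte 0xF3 = 11110011 → 4-byte char #4 = F3 A3 BB 91.
Offset 13: leading byte 0xE8 = 11101000 → 3-byte char #5 = E8 8A 86.
Offset 16: leading byte 0xF0 = 11110000 → 4-byte char #6 = F0 AA 89 9C.
Offset 20: leading byte 0xC8 = 11001000 → 2-byte char #7 = C8 B6.
Offset 22: leading byte 0xF1 = 11110001 → 4-byte char #8 = F1 82 B8 A5.
Offset 26: leading byte 0xED = 11101101 → 3-byte char #9 = ED 9E 99.
Leading byte 0xED = 11101101 matches 1110xxxx → 3-byte sequence.
Byte 1: 0xED = 11101101, payload 1101 (4 bits).
Byte 2: 0x9E = 10011110 (10xxxxxx ✓), payload 011110.
Byte 3: 0x99 = 10011001 (10xxxxxx ✓), payload 011001.
Concatenate: 1101011110011001 = 0xD799 (16 bits → U+D799).

U+D799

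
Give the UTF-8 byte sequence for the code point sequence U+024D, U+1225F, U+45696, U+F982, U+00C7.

U+024D: 2-byte form → C9 8D.
U+1225F: 4-byte form → F0 92 89 9F.
U+45696: 4-byte form → F1 85 9A 96.
U+F982: 3-byte form → EF A6 82.
U+00C7: 2-byte form → C3 87.
Concatenated (15 bytes): C9 8D F0 92 89 9F F1 85 9A 96 EF A6 82 C3 87.

C9 8D F0 92 89 9F F1 85 9A 96 EF A6 82 C3 87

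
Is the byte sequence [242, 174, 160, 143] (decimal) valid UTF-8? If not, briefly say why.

valid

Leading byte 0xF2 = 11110010 → 4-byte form.
Continuation bytes 0xAE=10101110, 0xA0=10100000, 0x8F=10001111 all match 10xxxxxx.
Decoded value 0xAE80F is ≥ 0x10000 (shortest form) and not a surrogate.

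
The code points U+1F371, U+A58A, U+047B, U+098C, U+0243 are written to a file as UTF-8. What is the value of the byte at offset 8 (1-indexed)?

1-indexed offset 8 is 0-indexed offset 7.
U+1F371 → 4-byte form F0 9F 8D B1 at offsets 0–3.
U+A58A → 3-byte form EA 96 8A at offsets 4–6.
U+047B → 2-byte form D1 BB at offsets 7–8.
Offset 7 falls in char 3's range; it's byte 1 of D1 BB = 0xD1.

0xD1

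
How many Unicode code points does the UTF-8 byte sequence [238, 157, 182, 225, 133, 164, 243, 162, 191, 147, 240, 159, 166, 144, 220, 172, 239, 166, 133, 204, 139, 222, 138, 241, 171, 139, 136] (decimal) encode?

Byte at offset 0: 0xEE = 11101110 → 3-byte char (#1). Advance 3.
Byte at offset 3: 0xE1 = 11100001 → 3-byte char (#2). Advance 3.
Byte at offset 6: 0xF3 = 11110011 → 4-byte char (#3). Advance 4.
Byte at offset 10: 0xF0 = 11110000 → 4-byte char (#4). Advance 4.
Byte at offset 14: 0xDC = 11011100 → 2-byte char (#5). Advance 2.
Byte at offset 16: 0xEF = 11101111 → 3-byte char (#6). Advance 3.
Byte at offset 19: 0xCC = 11001100 → 2-byte char (#7). Advance 2.
Byte at offset 21: 0xDE = 11011110 → 2-byte char (#8). Advance 2.
Byte at offset 23: 0xF1 = 11110001 → 4-byte char (#9). Advance 4.
Reached end at offset 27 after 9 code points.

9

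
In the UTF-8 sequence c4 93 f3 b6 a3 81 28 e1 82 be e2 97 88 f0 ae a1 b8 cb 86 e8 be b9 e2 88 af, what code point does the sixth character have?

U+2E878

Offset 0: leading byte 0xC4 = 11000100 → 2-byte char #1 = C4 93.
Offset 2: leading byte 0xF3 = 11110011 → 4-byte char #2 = F3 B6 A3 81.
Offset 6: leading byte 0x28 = 00101000 → 1-byte char #3 = 28.
Offset 7: leading byte 0xE1 = 11100001 → 3-byte char #4 = E1 82 BE.
Offset 10: leading byte 0xE2 = 11100010 → 3-byte char #5 = E2 97 88.
Offset 13: leading byte 0xF0 = 11110000 → 4-byte char #6 = F0 AE A1 B8.
Leading byte 0xF0 = 11110000 matches 11110xxx → 4-byte sequence.
Byte 1: 0xF0 = 11110000, payload 000 (3 bits).
Byte 2: 0xAE = 10101110 (10xxxxxx ✓), payload 101110.
Byte 3: 0xA1 = 10100001 (10xxxxxx ✓), payload 100001.
Byte 4: 0xB8 = 10111000 (10xxxxxx ✓), payload 111000.
Concatenate: 000101110100001111000 = 0x2E878 (21 bits → U+2E878).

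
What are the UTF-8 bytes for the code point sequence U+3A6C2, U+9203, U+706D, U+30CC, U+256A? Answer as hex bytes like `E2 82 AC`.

U+3A6C2: 4-byte form → F0 BA 9B 82.
U+9203: 3-byte form → E9 88 83.
U+706D: 3-byte form → E7 81 AD.
U+30CC: 3-byte form → E3 83 8C.
U+256A: 3-byte form → E2 95 AA.
Concatenated (16 bytes): F0 BA 9B 82 E9 88 83 E7 81 AD E3 83 8C E2 95 AA.

F0 BA 9B 82 E9 88 83 E7 81 AD E3 83 8C E2 95 AA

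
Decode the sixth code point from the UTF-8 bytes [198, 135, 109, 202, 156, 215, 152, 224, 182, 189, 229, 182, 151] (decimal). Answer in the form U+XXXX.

U+5D97

Offset 0: leading byte 0xC6 = 11000110 → 2-byte char #1 = C6 87.
Offset 2: leading byte 0x6D = 01101101 → 1-byte char #2 = 6D.
Offset 3: leading byte 0xCA = 11001010 → 2-byte char #3 = CA 9C.
Offset 5: leading byte 0xD7 = 11010111 → 2-byte char #4 = D7 98.
Offset 7: leading byte 0xE0 = 11100000 → 3-byte char #5 = E0 B6 BD.
Offset 10: leading byte 0xE5 = 11100101 → 3-byte char #6 = E5 B6 97.
Leading byte 0xE5 = 11100101 matches 1110xxxx → 3-byte sequence.
Byte 1: 0xE5 = 11100101, payload 0101 (4 bits).
Byte 2: 0xB6 = 10110110 (10xxxxxx ✓), payload 110110.
Byte 3: 0x97 = 10010111 (10xxxxxx ✓), payload 010111.
Concatenate: 0101110110010111 = 0x5D97 (16 bits → U+5D97).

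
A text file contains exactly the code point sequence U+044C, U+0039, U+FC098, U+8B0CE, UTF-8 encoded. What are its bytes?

U+044C: 2-byte form → D1 8C.
U+0039: 1-byte form → 39.
U+FC098: 4-byte form → F3 BC 82 98.
U+8B0CE: 4-byte form → F2 8B 83 8E.
Concatenated (11 bytes): D1 8C 39 F3 BC 82 98 F2 8B 83 8E.

D1 8C 39 F3 BC 82 98 F2 8B 83 8E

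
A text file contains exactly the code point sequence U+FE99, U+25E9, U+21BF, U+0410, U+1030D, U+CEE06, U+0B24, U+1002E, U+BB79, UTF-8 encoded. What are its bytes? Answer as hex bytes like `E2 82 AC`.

U+FE99: 3-byte form → EF BA 99.
U+25E9: 3-byte form → E2 97 A9.
U+21BF: 3-byte form → E2 86 BF.
U+0410: 2-byte form → D0 90.
U+1030D: 4-byte form → F0 90 8C 8D.
U+CEE06: 4-byte form → F3 8E B8 86.
U+0B24: 3-byte form → E0 AC A4.
U+1002E: 4-byte form → F0 90 80 AE.
U+BB79: 3-byte form → EB AD B9.
Concatenated (29 bytes): EF BA 99 E2 97 A9 E2 86 BF D0 90 F0 90 8C 8D F3 8E B8 86 E0 AC A4 F0 90 80 AE EB AD B9.

EF BA 99 E2 97 A9 E2 86 BF D0 90 F0 90 8C 8D F3 8E B8 86 E0 AC A4 F0 90 80 AE EB AD B9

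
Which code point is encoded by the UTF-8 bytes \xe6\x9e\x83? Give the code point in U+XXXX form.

U+6783

Leading byte 0xE6 = 11100110 matches 1110xxxx → 3-byte sequence.
Byte 1: 0xE6 = 11100110, payload 0110 (4 bits).
Byte 2: 0x9E = 10011110 (10xxxxxx ✓), payload 011110.
Byte 3: 0x83 = 10000011 (10xxxxxx ✓), payload 000011.
Concatenate: 0110011110000011 = 0x6783 (16 bits → U+6783).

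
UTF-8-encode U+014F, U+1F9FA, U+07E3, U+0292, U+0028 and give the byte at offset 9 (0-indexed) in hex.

0x92

U+014F → 2-byte form C5 8F at offsets 0–1.
U+1F9FA → 4-byte form F0 9F A7 BA at offsets 2–5.
U+07E3 → 2-byte form DF A3 at offsets 6–7.
U+0292 → 2-byte form CA 92 at offsets 8–9.
Offset 9 falls in char 4's range; it's byte 2 of CA 92 = 0x92.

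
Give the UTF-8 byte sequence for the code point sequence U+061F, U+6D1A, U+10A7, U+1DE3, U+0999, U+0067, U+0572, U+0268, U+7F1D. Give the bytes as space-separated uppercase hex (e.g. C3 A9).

U+061F: 2-byte form → D8 9F.
U+6D1A: 3-byte form → E6 B4 9A.
U+10A7: 3-byte form → E1 82 A7.
U+1DE3: 3-byte form → E1 B7 A3.
U+0999: 3-byte form → E0 A6 99.
U+0067: 1-byte form → 67.
U+0572: 2-byte form → D5 B2.
U+0268: 2-byte form → C9 A8.
U+7F1D: 3-byte form → E7 BC 9D.
Concatenated (22 bytes): D8 9F E6 B4 9A E1 82 A7 E1 B7 A3 E0 A6 99 67 D5 B2 C9 A8 E7 BC 9D.

D8 9F E6 B4 9A E1 82 A7 E1 B7 A3 E0 A6 99 67 D5 B2 C9 A8 E7 BC 9D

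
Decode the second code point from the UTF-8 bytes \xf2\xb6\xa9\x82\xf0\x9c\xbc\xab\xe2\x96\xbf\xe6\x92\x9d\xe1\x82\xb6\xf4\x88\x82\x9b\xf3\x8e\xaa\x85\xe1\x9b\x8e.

U+1CF2B

Offset 0: leading byte 0xF2 = 11110010 → 4-byte char #1 = F2 B6 A9 82.
Offset 4: leading byte 0xF0 = 11110000 → 4-byte char #2 = F0 9C BC AB.
Leading byte 0xF0 = 11110000 matches 11110xxx → 4-byte sequence.
Byte 1: 0xF0 = 11110000, payload 000 (3 bits).
Byte 2: 0x9C = 10011100 (10xxxxxx ✓), payload 011100.
Byte 3: 0xBC = 10111100 (10xxxxxx ✓), payload 111100.
Byte 4: 0xAB = 10101011 (10xxxxxx ✓), payload 101011.
Concatenate: 000011100111100101011 = 0x1CF2B (21 bits → U+1CF2B).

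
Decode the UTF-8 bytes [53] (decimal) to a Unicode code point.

U+0035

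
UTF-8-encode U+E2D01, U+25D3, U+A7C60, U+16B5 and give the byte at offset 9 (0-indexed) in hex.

0xB1

U+E2D01 → 4-byte form F3 A2 B4 81 at offsets 0–3.
U+25D3 → 3-byte form E2 97 93 at offsets 4–6.
U+A7C60 → 4-byte form F2 A7 B1 A0 at offsets 7–10.
Offset 9 falls in char 3's range; it's byte 3 of F2 A7 B1 A0 = 0xB1.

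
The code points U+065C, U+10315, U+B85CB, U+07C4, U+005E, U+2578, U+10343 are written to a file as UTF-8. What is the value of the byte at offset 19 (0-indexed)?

0x83

U+065C → 2-byte form D9 9C at offsets 0–1.
U+10315 → 4-byte form F0 90 8C 95 at offsets 2–5.
U+B85CB → 4-byte form F2 B8 97 8B at offsets 6–9.
U+07C4 → 2-byte form DF 84 at offsets 10–11.
U+005E → 1-byte form 5E at offsets 12–12.
U+2578 → 3-byte form E2 95 B8 at offsets 13–15.
U+10343 → 4-byte form F0 90 8D 83 at offsets 16–19.
Offset 19 falls in char 7's range; it's byte 4 of F0 90 8D 83 = 0x83.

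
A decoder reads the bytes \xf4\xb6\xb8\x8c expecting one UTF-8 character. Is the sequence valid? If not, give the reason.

Leading byte 0xF4 = 11110100 → 4-byte form.
Payload = 0x136E0C, which exceeds U+10FFFF, the maximum Unicode code point. (Leading bytes F5–FF, or F4 followed by ≥ 0x90, are invalid.)

invalid (encodes a value above U+10FFFF)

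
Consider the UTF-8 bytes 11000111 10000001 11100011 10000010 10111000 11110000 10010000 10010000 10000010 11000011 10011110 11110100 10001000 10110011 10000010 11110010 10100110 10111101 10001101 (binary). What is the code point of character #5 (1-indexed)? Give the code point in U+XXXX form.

Offset 0: leading byte 0xC7 = 11000111 → 2-byte char #1 = C7 81.
Offset 2: leading byte 0xE3 = 11100011 → 3-byte char #2 = E3 82 B8.
Offset 5: leading byte 0xF0 = 11110000 → 4-byte char #3 = F0 90 90 82.
Offset 9: leading byte 0xC3 = 11000011 → 2-byte char #4 = C3 9E.
Offset 11: leading byte 0xF4 = 11110100 → 4-byte char #5 = F4 88 B3 82.
Leading byte 0xF4 = 11110100 matches 11110xxx → 4-byte sequence.
Byte 1: 0xF4 = 11110100, payload 100 (3 bits).
Byte 2: 0x88 = 10001000 (10xxxxxx ✓), payload 001000.
Byte 3: 0xB3 = 10110011 (10xxxxxx ✓), payload 110011.
Byte 4: 0x82 = 10000010 (10xxxxxx ✓), payload 000010.
Concatenate: 100001000110011000010 = 0x108CC2 (21 bits → U+108CC2).

U+108CC2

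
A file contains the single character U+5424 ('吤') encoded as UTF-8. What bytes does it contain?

E5 90 A4

U+5424 = 0x5424 = 21540 decimal. In range U+0800–U+FFFF → 3-byte form: 1110xxxx 10xxxxxx 10xxxxxx.
Binary (16 bits): 0101010000100100.
Split 4+6+6: 0101 | 010000 | 100100.
Byte 1: 11100101 = 0xE5.
Byte 2: 10010000 = 0x90.
Byte 3: 10100100 = 0xA4.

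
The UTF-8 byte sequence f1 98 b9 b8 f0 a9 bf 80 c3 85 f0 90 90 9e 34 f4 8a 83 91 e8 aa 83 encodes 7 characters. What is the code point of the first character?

Offset 0: leading byte 0xF1 = 11110001 → 4-byte char #1 = F1 98 B9 B8.
Leading byte 0xF1 = 11110001 matches 11110xxx → 4-byte sequence.
Byte 1: 0xF1 = 11110001, payload 001 (3 bits).
Byte 2: 0x98 = 10011000 (10xxxxxx ✓), payload 011000.
Byte 3: 0xB9 = 10111001 (10xxxxxx ✓), payload 111001.
Byte 4: 0xB8 = 10111000 (10xxxxxx ✓), payload 111000.
Concatenate: 001011000111001111000 = 0x58E78 (21 bits → U+58E78).

U+58E78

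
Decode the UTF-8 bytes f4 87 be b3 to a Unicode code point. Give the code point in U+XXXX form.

U+107FB3

Leading byte 0xF4 = 11110100 matches 11110xxx → 4-byte sequence.
Byte 1: 0xF4 = 11110100, payload 100 (3 bits).
Byte 2: 0x87 = 10000111 (10xxxxxx ✓), payload 000111.
Byte 3: 0xBE = 10111110 (10xxxxxx ✓), payload 111110.
Byte 4: 0xB3 = 10110011 (10xxxxxx ✓), payload 110011.
Concatenate: 100000111111110110011 = 0x107FB3 (21 bits → U+107FB3).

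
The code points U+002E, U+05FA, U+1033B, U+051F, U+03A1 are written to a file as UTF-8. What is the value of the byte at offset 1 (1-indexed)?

0x2E

1-indexed offset 1 is 0-indexed offset 0.
U+002E → 1-byte form 2E at offsets 0–0.
Offset 0 falls in char 1's range; it's byte 1 of 2E = 0x2E.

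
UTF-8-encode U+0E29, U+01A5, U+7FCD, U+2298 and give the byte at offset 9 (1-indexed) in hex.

0xE2

1-indexed offset 9 is 0-indexed offset 8.
U+0E29 → 3-byte form E0 B8 A9 at offsets 0–2.
U+01A5 → 2-byte form C6 A5 at offsets 3–4.
U+7FCD → 3-byte form E7 BF 8D at offsets 5–7.
U+2298 → 3-byte form E2 8A 98 at offsets 8–10.
Offset 8 falls in char 4's range; it's byte 1 of E2 8A 98 = 0xE2.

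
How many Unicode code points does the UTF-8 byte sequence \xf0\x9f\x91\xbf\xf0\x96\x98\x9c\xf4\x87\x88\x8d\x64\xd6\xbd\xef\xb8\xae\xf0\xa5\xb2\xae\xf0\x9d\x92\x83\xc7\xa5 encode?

9

Byte at offset 0: 0xF0 = 11110000 → 4-byte char (#1). Advance 4.
Byte at offset 4: 0xF0 = 11110000 → 4-byte char (#2). Advance 4.
Byte at offset 8: 0xF4 = 11110100 → 4-byte char (#3). Advance 4.
Byte at offset 12: 0x64 = 01100100 → 1-byte char (#4). Advance 1.
Byte at offset 13: 0xD6 = 11010110 → 2-byte char (#5). Advance 2.
Byte at offset 15: 0xEF = 11101111 → 3-byte char (#6). Advance 3.
Byte at offset 18: 0xF0 = 11110000 → 4-byte char (#7). Advance 4.
Byte at offset 22: 0xF0 = 11110000 → 4-byte char (#8). Advance 4.
Byte at offset 26: 0xC7 = 11000111 → 2-byte char (#9). Advance 2.
Reached end at offset 28 after 9 code points.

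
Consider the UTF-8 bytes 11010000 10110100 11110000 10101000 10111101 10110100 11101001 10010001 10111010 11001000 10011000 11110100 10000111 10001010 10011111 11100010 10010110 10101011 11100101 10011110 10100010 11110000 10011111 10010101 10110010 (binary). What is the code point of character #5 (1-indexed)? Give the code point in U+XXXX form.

Offset 0: leading byte 0xD0 = 11010000 → 2-byte char #1 = D0 B4.
Offset 2: leading byte 0xF0 = 11110000 → 4-byte char #2 = F0 A8 BD B4.
Offset 6: leading byte 0xE9 = 11101001 → 3-byte char #3 = E9 91 BA.
Offset 9: leading byte 0xC8 = 11001000 → 2-byte char #4 = C8 98.
Offset 11: leading byte 0xF4 = 11110100 → 4-byte char #5 = F4 87 8A 9F.
Leading byte 0xF4 = 11110100 matches 11110xxx → 4-byte sequence.
Byte 1: 0xF4 = 11110100, payload 100 (3 bits).
Byte 2: 0x87 = 10000111 (10xxxxxx ✓), payload 000111.
Byte 3: 0x8A = 10001010 (10xxxxxx ✓), payload 001010.
Byte 4: 0x9F = 10011111 (10xxxxxx ✓), payload 011111.
Concatenate: 100000111001010011111 = 0x10729F (21 bits → U+10729F).

U+10729F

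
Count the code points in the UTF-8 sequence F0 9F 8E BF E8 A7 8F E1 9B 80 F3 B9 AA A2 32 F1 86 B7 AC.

6

Byte at offset 0: 0xF0 = 11110000 → 4-byte char (#1). Advance 4.
Byte at offset 4: 0xE8 = 11101000 → 3-byte char (#2). Advance 3.
Byte at offset 7: 0xE1 = 11100001 → 3-byte char (#3). Advance 3.
Byte at offset 10: 0xF3 = 11110011 → 4-byte char (#4). Advance 4.
Byte at offset 14: 0x32 = 00110010 → 1-byte char (#5). Advance 1.
Byte at offset 15: 0xF1 = 11110001 → 4-byte char (#6). Advance 4.
Reached end at offset 19 after 6 code points.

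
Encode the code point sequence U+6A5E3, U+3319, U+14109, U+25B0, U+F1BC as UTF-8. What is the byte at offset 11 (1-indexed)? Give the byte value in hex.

0x89

1-indexed offset 11 is 0-indexed offset 10.
U+6A5E3 → 4-byte form F1 AA 97 A3 at offsets 0–3.
U+3319 → 3-byte form E3 8C 99 at offsets 4–6.
U+14109 → 4-byte form F0 94 84 89 at offsets 7–10.
Offset 10 falls in char 3's range; it's byte 4 of F0 94 84 89 = 0x89.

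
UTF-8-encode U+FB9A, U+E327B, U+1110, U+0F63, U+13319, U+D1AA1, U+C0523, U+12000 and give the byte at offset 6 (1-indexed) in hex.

1-indexed offset 6 is 0-indexed offset 5.
U+FB9A → 3-byte form EF AE 9A at offsets 0–2.
U+E327B → 4-byte form F3 A3 89 BB at offsets 3–6.
Offset 5 falls in char 2's range; it's byte 3 of F3 A3 89 BB = 0x89.

0x89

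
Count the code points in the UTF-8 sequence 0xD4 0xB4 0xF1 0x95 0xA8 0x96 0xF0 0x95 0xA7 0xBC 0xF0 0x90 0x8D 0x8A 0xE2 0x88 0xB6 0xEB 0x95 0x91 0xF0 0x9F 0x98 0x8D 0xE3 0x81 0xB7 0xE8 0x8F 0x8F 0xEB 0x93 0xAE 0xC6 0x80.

Byte at offset 0: 0xD4 = 11010100 → 2-byte char (#1). Advance 2.
Byte at offset 2: 0xF1 = 11110001 → 4-byte char (#2). Advance 4.
Byte at offset 6: 0xF0 = 11110000 → 4-byte char (#3). Advance 4.
Byte at offset 10: 0xF0 = 11110000 → 4-byte char (#4). Advance 4.
Byte at offset 14: 0xE2 = 11100010 → 3-byte char (#5). Advance 3.
Byte at offset 17: 0xEB = 11101011 → 3-byte char (#6). Advance 3.
Byte at offset 20: 0xF0 = 11110000 → 4-byte char (#7). Advance 4.
Byte at offset 24: 0xE3 = 11100011 → 3-byte char (#8). Advance 3.
Byte at offset 27: 0xE8 = 11101000 → 3-byte char (#9). Advance 3.
Byte at offset 30: 0xEB = 11101011 → 3-byte char (#10). Advance 3.
Byte at offset 33: 0xC6 = 11000110 → 2-byte char (#11). Advance 2.
Reached end at offset 35 after 11 code points.

11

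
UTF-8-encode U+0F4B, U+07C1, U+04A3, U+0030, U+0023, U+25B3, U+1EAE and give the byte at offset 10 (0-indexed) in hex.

U+0F4B → 3-byte form E0 BD 8B at offsets 0–2.
U+07C1 → 2-byte form DF 81 at offsets 3–4.
U+04A3 → 2-byte form D2 A3 at offsets 5–6.
U+0030 → 1-byte form 30 at offsets 7–7.
U+0023 → 1-byte form 23 at offsets 8–8.
U+25B3 → 3-byte form E2 96 B3 at offsets 9–11.
Offset 10 falls in char 6's range; it's byte 2 of E2 96 B3 = 0x96.

0x96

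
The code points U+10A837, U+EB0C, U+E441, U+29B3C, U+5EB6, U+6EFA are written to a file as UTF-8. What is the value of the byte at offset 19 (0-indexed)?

U+10A837 → 4-byte form F4 8A A0 B7 at offsets 0–3.
U+EB0C → 3-byte form EE AC 8C at offsets 4–6.
U+E441 → 3-byte form EE 91 81 at offsets 7–9.
U+29B3C → 4-byte form F0 A9 AC BC at offsets 10–13.
U+5EB6 → 3-byte form E5 BA B6 at offsets 14–16.
U+6EFA → 3-byte form E6 BB BA at offsets 17–19.
Offset 19 falls in char 6's range; it's byte 3 of E6 BB BA = 0xBA.

0xBA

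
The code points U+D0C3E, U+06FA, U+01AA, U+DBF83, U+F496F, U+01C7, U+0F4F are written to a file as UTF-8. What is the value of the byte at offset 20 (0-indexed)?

0x8F

U+D0C3E → 4-byte form F3 90 B0 BE at offsets 0–3.
U+06FA → 2-byte form DB BA at offsets 4–5.
U+01AA → 2-byte form C6 AA at offsets 6–7.
U+DBF83 → 4-byte form F3 9B BE 83 at offsets 8–11.
U+F496F → 4-byte form F3 B4 A5 AF at offsets 12–15.
U+01C7 → 2-byte form C7 87 at offsets 16–17.
U+0F4F → 3-byte form E0 BD 8F at offsets 18–20.
Offset 20 falls in char 7's range; it's byte 3 of E0 BD 8F = 0x8F.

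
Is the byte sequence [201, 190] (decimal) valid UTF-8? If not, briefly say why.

Leading byte 0xC9 = 11001001 → 2-byte form.
Continuation bytes 0xBE=10111110 all match 10xxxxxx.
Decoded value 0x27E is ≥ 0x80 (shortest form) and not a surrogate.

valid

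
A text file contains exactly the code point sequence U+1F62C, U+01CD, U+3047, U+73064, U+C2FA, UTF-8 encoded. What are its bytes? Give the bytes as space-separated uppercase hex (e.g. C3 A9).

U+1F62C: 4-byte form → F0 9F 98 AC.
U+01CD: 2-byte form → C7 8D.
U+3047: 3-byte form → E3 81 87.
U+73064: 4-byte form → F1 B3 81 A4.
U+C2FA: 3-byte form → EC 8B BA.
Concatenated (16 bytes): F0 9F 98 AC C7 8D E3 81 87 F1 B3 81 A4 EC 8B BA.

F0 9F 98 AC C7 8D E3 81 87 F1 B3 81 A4 EC 8B BA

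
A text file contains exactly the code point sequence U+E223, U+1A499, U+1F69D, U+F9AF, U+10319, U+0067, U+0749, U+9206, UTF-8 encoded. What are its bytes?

U+E223: 3-byte form → EE 88 A3.
U+1A499: 4-byte form → F0 9A 92 99.
U+1F69D: 4-byte form → F0 9F 9A 9D.
U+F9AF: 3-byte form → EF A6 AF.
U+10319: 4-byte form → F0 90 8C 99.
U+0067: 1-byte form → 67.
U+0749: 2-byte form → DD 89.
U+9206: 3-byte form → E9 88 86.
Concatenated (24 bytes): EE 88 A3 F0 9A 92 99 F0 9F 9A 9D EF A6 AF F0 90 8C 99 67 DD 89 E9 88 86.

EE 88 A3 F0 9A 92 99 F0 9F 9A 9D EF A6 AF F0 90 8C 99 67 DD 89 E9 88 86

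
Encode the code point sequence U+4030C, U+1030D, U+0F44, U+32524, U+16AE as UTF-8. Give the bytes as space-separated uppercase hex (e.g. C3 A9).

F1 80 8C 8C F0 90 8C 8D E0 BD 84 F0 B2 94 A4 E1 9A AE

U+4030C: 4-byte form → F1 80 8C 8C.
U+1030D: 4-byte form → F0 90 8C 8D.
U+0F44: 3-byte form → E0 BD 84.
U+32524: 4-byte form → F0 B2 94 A4.
U+16AE: 3-byte form → E1 9A AE.
Concatenated (18 bytes): F1 80 8C 8C F0 90 8C 8D E0 BD 84 F0 B2 94 A4 E1 9A AE.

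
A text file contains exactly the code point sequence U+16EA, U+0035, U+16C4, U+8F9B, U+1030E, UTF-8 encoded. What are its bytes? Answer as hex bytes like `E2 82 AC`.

U+16EA: 3-byte form → E1 9B AA.
U+0035: 1-byte form → 35.
U+16C4: 3-byte form → E1 9B 84.
U+8F9B: 3-byte form → E8 BE 9B.
U+1030E: 4-byte form → F0 90 8C 8E.
Concatenated (14 bytes): E1 9B AA 35 E1 9B 84 E8 BE 9B F0 90 8C 8E.

E1 9B AA 35 E1 9B 84 E8 BE 9B F0 90 8C 8E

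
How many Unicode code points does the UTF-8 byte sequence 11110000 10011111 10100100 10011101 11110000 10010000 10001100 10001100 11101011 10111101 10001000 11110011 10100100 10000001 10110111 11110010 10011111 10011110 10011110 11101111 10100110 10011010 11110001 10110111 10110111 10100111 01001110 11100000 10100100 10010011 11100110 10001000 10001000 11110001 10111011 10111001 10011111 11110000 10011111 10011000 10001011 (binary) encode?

Byte at offset 0: 0xF0 = 11110000 → 4-byte char (#1). Advance 4.
Byte at offset 4: 0xF0 = 11110000 → 4-byte char (#2). Advance 4.
Byte at offset 8: 0xEB = 11101011 → 3-byte char (#3). Advance 3.
Byte at offset 11: 0xF3 = 11110011 → 4-byte char (#4). Advance 4.
Byte at offset 15: 0xF2 = 11110010 → 4-byte char (#5). Advance 4.
Byte at offset 19: 0xEF = 11101111 → 3-byte char (#6). Advance 3.
Byte at offset 22: 0xF1 = 11110001 → 4-byte char (#7). Advance 4.
Byte at offset 26: 0x4E = 01001110 → 1-byte char (#8). Advance 1.
Byte at offset 27: 0xE0 = 11100000 → 3-byte char (#9). Advance 3.
Byte at offset 30: 0xE6 = 11100110 → 3-byte char (#10). Advance 3.
Byte at offset 33: 0xF1 = 11110001 → 4-byte char (#11). Advance 4.
Byte at offset 37: 0xF0 = 11110000 → 4-byte char (#12). Advance 4.
Reached end at offset 41 after 12 code points.

12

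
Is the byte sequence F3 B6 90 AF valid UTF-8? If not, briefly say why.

valid

Leading byte 0xF3 = 11110011 → 4-byte form.
Continuation bytes 0xB6=10110110, 0x90=10010000, 0xAF=10101111 all match 10xxxxxx.
Decoded value 0xF642F is ≥ 0x10000 (shortest form) and not a surrogate.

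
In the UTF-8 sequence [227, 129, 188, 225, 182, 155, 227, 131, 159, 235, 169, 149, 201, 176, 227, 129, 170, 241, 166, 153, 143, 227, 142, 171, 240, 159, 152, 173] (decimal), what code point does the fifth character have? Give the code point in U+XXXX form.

U+0270

Offset 0: leading byte 0xE3 = 11100011 → 3-byte char #1 = E3 81 BC.
Offset 3: leading byte 0xE1 = 11100001 → 3-byte char #2 = E1 B6 9B.
Offset 6: leading byte 0xE3 = 11100011 → 3-byte char #3 = E3 83 9F.
Offset 9: leading byte 0xEB = 11101011 → 3-byte char #4 = EB A9 95.
Offset 12: leading byte 0xC9 = 11001001 → 2-byte char #5 = C9 B0.
Leading byte 0xC9 = 11001001 matches 110xxxxx → 2-byte sequence.
Byte 1: 0xC9 = 11001001, payload 01001 (5 bits).
Byte 2: 0xB0 = 10110000 (10xxxxxx ✓), payload 110000.
Concatenate: 01001110000 = 0x270 (11 bits → U+0270).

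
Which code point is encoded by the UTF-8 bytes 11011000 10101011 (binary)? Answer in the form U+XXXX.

U+062B

Leading byte 0xD8 = 11011000 matches 110xxxxx → 2-byte sequence.
Byte 1: 0xD8 = 11011000, payload 11000 (5 bits).
Byte 2: 0xAB = 10101011 (10xxxxxx ✓), payload 101011.
Concatenate: 11000101011 = 0x62B (11 bits → U+062B).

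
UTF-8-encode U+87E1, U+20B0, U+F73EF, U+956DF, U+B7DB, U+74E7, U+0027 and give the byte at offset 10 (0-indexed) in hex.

U+87E1 → 3-byte form E8 9F A1 at offsets 0–2.
U+20B0 → 3-byte form E2 82 B0 at offsets 3–5.
U+F73EF → 4-byte form F3 B7 8F AF at offsets 6–9.
U+956DF → 4-byte form F2 95 9B 9F at offsets 10–13.
Offset 10 falls in char 4's range; it's byte 1 of F2 95 9B 9F = 0xF2.

0xF2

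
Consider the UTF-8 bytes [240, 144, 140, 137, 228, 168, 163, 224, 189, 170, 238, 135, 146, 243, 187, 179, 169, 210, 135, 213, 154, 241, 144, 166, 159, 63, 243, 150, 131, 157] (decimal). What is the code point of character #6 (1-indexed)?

Offset 0: leading byte 0xF0 = 11110000 → 4-byte char #1 = F0 90 8C 89.
Offset 4: leading byte 0xE4 = 11100100 → 3-byte char #2 = E4 A8 A3.
Offset 7: leading byte 0xE0 = 11100000 → 3-byte char #3 = E0 BD AA.
Offset 10: leading byte 0xEE = 11101110 → 3-byte char #4 = EE 87 92.
Offset 13: leading byte 0xF3 = 11110011 → 4-byte char #5 = F3 BB B3 A9.
Offset 17: leading byte 0xD2 = 11010010 → 2-byte char #6 = D2 87.
Leading byte 0xD2 = 11010010 matches 110xxxxx → 2-byte sequence.
Byte 1: 0xD2 = 11010010, payload 10010 (5 bits).
Byte 2: 0x87 = 10000111 (10xxxxxx ✓), payload 000111.
Concatenate: 10010000111 = 0x487 (11 bits → U+0487).

U+0487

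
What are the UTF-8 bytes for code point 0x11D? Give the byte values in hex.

U+011D = 0x11D = 285 decimal. In range U+0080–U+07FF → 2-byte form: 110xxxxx 10xxxxxx.
Binary (11 bits): 00100011101.
Split 5+6: 00100 | 011101.
Byte 1: 11000100 = 0xC4.
Byte 2: 10011101 = 0x9D.

C4 9D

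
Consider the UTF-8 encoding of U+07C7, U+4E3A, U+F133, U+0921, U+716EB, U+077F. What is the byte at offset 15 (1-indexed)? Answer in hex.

1-indexed offset 15 is 0-indexed offset 14.
U+07C7 → 2-byte form DF 87 at offsets 0–1.
U+4E3A → 3-byte form E4 B8 BA at offsets 2–4.
U+F133 → 3-byte form EF 84 B3 at offsets 5–7.
U+0921 → 3-byte form E0 A4 A1 at offsets 8–10.
U+716EB → 4-byte form F1 B1 9B AB at offsets 11–14.
Offset 14 falls in char 5's range; it's byte 4 of F1 B1 9B AB = 0xAB.

0xAB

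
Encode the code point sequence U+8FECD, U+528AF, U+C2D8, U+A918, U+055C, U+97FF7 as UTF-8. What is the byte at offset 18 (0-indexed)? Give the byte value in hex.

0xBF

U+8FECD → 4-byte form F2 8F BB 8D at offsets 0–3.
U+528AF → 4-byte form F1 92 A2 AF at offsets 4–7.
U+C2D8 → 3-byte form EC 8B 98 at offsets 8–10.
U+A918 → 3-byte form EA A4 98 at offsets 11–13.
U+055C → 2-byte form D5 9C at offsets 14–15.
U+97FF7 → 4-byte form F2 97 BF B7 at offsets 16–19.
Offset 18 falls in char 6's range; it's byte 3 of F2 97 BF B7 = 0xBF.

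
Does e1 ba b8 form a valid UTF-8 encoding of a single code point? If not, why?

valid

Leading byte 0xE1 = 11100001 → 3-byte form.
Continuation bytes 0xBA=10111010, 0xB8=10111000 all match 10xxxxxx.
Decoded value 0x1EB8 is ≥ 0x800 (shortest form) and not a surrogate.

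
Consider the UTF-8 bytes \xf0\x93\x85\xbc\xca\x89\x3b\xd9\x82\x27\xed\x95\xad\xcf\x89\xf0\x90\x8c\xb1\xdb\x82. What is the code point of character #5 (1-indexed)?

U+0027

Offset 0: leading byte 0xF0 = 11110000 → 4-byte char #1 = F0 93 85 BC.
Offset 4: leading byte 0xCA = 11001010 → 2-byte char #2 = CA 89.
Offset 6: leading byte 0x3B = 00111011 → 1-byte char #3 = 3B.
Offset 7: leading byte 0xD9 = 11011001 → 2-byte char #4 = D9 82.
Offset 9: leading byte 0x27 = 00100111 → 1-byte char #5 = 27.
Leading byte 0x27 = 00100111 matches 0xxxxxxx → 1-byte sequence.
Byte 1: 0x27 = 00100111, payload 0100111 (7 bits).
Concatenate: 0100111 = 0x27 (7 bits → U+0027).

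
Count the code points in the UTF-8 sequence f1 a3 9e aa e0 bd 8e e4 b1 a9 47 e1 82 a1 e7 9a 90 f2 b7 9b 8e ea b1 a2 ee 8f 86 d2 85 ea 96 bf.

Byte at offset 0: 0xF1 = 11110001 → 4-byte char (#1). Advance 4.
Byte at offset 4: 0xE0 = 11100000 → 3-byte char (#2). Advance 3.
Byte at offset 7: 0xE4 = 11100100 → 3-byte char (#3). Advance 3.
Byte at offset 10: 0x47 = 01000111 → 1-byte char (#4). Advance 1.
Byte at offset 11: 0xE1 = 11100001 → 3-byte char (#5). Advance 3.
Byte at offset 14: 0xE7 = 11100111 → 3-byte char (#6). Advance 3.
Byte at offset 17: 0xF2 = 11110010 → 4-byte char (#7). Advance 4.
Byte at offset 21: 0xEA = 11101010 → 3-byte char (#8). Advance 3.
Byte at offset 24: 0xEE = 11101110 → 3-byte char (#9). Advance 3.
Byte at offset 27: 0xD2 = 11010010 → 2-byte char (#10). Advance 2.
Byte at offset 29: 0xEA = 11101010 → 3-byte char (#11). Advance 3.
Reached end at offset 32 after 11 code points.

11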